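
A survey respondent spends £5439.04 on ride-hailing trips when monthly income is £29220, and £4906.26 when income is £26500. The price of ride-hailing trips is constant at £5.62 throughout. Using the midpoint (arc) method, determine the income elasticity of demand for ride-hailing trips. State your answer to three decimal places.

With a constant price, Q₁ = 5439.04/5.62 = 967.801 and Q₂ = 4906.26/5.62 = 873.000 (equivalently, work directly with expenditure since P cancels).
Midpoint %ΔQ = (4906.26 − 5439.04)/5172.65 = -0.10300; midpoint %ΔI = (26500 − 29220)/27860 = -0.09763.
η = -0.10300 / -0.09763 = 1.055.

1.055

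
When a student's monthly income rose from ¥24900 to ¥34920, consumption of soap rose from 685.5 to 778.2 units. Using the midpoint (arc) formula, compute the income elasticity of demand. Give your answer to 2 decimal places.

ΔQ = 778.2 − 685.5 = 92.7; midpoint Q̄ = (685.5 + 778.2)/2 = 731.85.
ΔI = 34920 − 24900 = 10020; midpoint Ī = (24900 + 34920)/2 = 29910.
η = (ΔQ/Q̄) ÷ (ΔI/Ī) = (92.7/731.85) ÷ (10020/29910) = 0.38.

0.38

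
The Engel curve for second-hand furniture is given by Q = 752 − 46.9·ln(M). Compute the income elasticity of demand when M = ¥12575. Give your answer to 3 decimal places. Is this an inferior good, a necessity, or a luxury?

At M = 12575: Q = 309.289.
dQ/dM = -46.9/M = -0.00372962 at this income.
η = (dQ/dM)·(M/Q) = -0.00372962 × (12575/309.289) = -0.152.
Since η < 0, the good is an inferior good.

-0.152 (inferior good)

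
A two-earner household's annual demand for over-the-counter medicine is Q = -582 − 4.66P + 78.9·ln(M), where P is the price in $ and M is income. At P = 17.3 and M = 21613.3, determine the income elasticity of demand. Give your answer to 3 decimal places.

0.632

At P = 17.3, M = 21613.3: Q = 124.888.
Holding P constant, ∂Q/∂M = 78.9/M = 0.00365053.
η_M = (∂Q/∂M)·(M/Q) = 0.00365053 × (21613.3/124.888) = 0.632.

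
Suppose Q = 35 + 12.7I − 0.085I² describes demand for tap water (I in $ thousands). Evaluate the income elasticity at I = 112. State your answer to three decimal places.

-1.815

At I = 112: Q = 391.1600.
dQ/dI = 12.7 − 0.17I = -6.34000.
η = (dQ/dI)·(I/Q) = -6.34000 × (112/391.1600) = -1.815.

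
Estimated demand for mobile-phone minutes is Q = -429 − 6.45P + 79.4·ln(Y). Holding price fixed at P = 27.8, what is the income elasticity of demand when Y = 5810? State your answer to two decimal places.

0.99

At P = 27.8, Y = 5810: Q = 79.876.
Holding P constant, ∂Q/∂Y = 79.4/Y = 0.0136661.
η_Y = (∂Q/∂Y)·(Y/Q) = 0.0136661 × (5810/79.876) = 0.99.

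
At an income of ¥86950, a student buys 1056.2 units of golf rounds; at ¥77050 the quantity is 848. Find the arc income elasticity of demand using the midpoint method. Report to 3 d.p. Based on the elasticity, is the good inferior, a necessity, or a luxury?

ΔQ = 848 − 1056.2 = -208.2; midpoint Q̄ = (1056.2 + 848)/2 = 952.1.
ΔI = 77050 − 86950 = -9900; midpoint Ī = (86950 + 77050)/2 = 82000.
η = (ΔQ/Q̄) ÷ (ΔI/Ī) = (-208.2/952.1) ÷ (-9900/82000) = 1.811.
η > 1 ⇒ luxury.

1.811 (luxury)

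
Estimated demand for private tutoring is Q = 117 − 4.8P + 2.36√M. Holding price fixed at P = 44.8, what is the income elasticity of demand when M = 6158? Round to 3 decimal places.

At P = 44.8, M = 6158: Q = 87.156.
Holding P constant, ∂Q/∂M = 2.36/(2√M) = 0.015037.
η_M = (∂Q/∂M)·(M/Q) = 0.015037 × (6158/87.156) = 1.062.

1.062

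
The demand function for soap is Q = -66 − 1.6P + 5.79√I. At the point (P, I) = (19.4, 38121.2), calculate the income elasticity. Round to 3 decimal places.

0.547

At P = 19.4, I = 38121.2: Q = 1033.437.
Holding P constant, ∂Q/∂I = 5.79/(2√I) = 0.0148274.
η_I = (∂Q/∂I)·(I/Q) = 0.0148274 × (38121.2/1033.437) = 0.547.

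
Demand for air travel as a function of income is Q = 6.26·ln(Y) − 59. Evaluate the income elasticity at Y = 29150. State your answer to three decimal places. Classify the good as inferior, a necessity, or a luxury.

At Y = 29150: Q = 5.354.
dQ/dY = 6.26/Y = 0.000214751 at this income.
η = (dQ/dY)·(Y/Q) = 0.000214751 × (29150/5.354) = 1.169.
Since η > 1, the good is a luxury.

1.169 (luxury)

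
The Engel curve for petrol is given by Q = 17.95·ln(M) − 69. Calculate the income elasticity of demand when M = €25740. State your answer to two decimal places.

At M = 25740: Q = 113.297.
dQ/dM = 17.95/M = 0.000697358 at this income.
η = (dQ/dM)·(M/Q) = 0.000697358 × (25740/113.297) = 0.16.

0.16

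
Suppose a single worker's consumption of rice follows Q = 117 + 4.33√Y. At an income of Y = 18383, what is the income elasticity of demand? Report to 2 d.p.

At Y = 18383: Q = 704.078.
dQ/dY = 4.33/(2√Y) = 0.015968 at this income.
η = (dQ/dY)·(Y/Q) = 0.015968 × (18383/704.078) = 0.42.

0.42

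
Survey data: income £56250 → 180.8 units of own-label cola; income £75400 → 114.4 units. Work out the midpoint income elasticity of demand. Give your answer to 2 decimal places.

ΔQ = 114.4 − 180.8 = -66.4; midpoint Q̄ = (180.8 + 114.4)/2 = 147.6.
ΔI = 75400 − 56250 = 19150; midpoint Ī = (56250 + 75400)/2 = 65825.
η = (ΔQ/Q̄) ÷ (ΔI/Ī) = (-66.4/147.6) ÷ (19150/65825) = -1.55.

-1.55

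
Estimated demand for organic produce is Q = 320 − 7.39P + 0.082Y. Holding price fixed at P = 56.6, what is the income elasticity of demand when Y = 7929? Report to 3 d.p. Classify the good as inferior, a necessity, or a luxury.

1.178 (luxury)

At P = 56.6, Y = 7929: Q = 551.904.
Holding P constant, ∂Q/∂Y = 0.082.
η_Y = (∂Q/∂Y)·(Y/Q) = 0.082 × (7929/551.904) = 1.178.
Since η > 1, this is a luxury.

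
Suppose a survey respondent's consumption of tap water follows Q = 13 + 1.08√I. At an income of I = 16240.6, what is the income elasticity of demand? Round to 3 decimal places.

At I = 16240.6: Q = 150.634.
dQ/dI = 1.08/(2√I) = 0.00423733 at this income.
η = (dQ/dI)·(I/Q) = 0.00423733 × (16240.6/150.634) = 0.457.

0.457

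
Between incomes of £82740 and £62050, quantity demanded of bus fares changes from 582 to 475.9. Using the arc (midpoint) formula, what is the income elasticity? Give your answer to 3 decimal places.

ΔQ = 475.9 − 582 = -106.1; midpoint Q̄ = (582 + 475.9)/2 = 528.95.
ΔI = 62050 − 82740 = -20690; midpoint Ī = (82740 + 62050)/2 = 72395.
η = (ΔQ/Q̄) ÷ (ΔI/Ī) = (-106.1/528.95) ÷ (-20690/72395) = 0.702.

0.702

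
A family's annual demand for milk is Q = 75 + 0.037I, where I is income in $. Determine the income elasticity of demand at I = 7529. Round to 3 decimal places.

At I = 7529: Q = 353.573.
dQ/dI = 0.037.
η = (dQ/dI)·(I/Q) = 0.037 × (7529/353.573) = 0.788.

0.788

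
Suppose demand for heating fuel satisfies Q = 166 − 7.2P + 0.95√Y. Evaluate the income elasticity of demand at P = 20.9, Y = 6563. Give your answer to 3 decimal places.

At P = 20.9, Y = 6563: Q = 92.482.
Holding P constant, ∂Q/∂Y = 0.95/(2√Y) = 0.0058633.
η_Y = (∂Q/∂Y)·(Y/Q) = 0.0058633 × (6563/92.482) = 0.416.

0.416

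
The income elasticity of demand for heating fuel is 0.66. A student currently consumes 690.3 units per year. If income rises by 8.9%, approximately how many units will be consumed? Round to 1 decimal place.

%ΔQ ≈ η × %ΔI = 0.66 × 8.9% = 5.874%.
New Q ≈ 690.3 × (1 + 0.05874) = 730.8.

730.8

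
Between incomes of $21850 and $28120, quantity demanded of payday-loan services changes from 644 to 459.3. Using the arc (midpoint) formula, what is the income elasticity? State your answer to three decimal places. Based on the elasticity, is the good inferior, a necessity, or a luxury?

-1.334 (inferior good)

ΔQ = 459.3 − 644 = -184.7; midpoint Q̄ = (644 + 459.3)/2 = 551.65.
ΔI = 28120 − 21850 = 6270; midpoint Ī = (21850 + 28120)/2 = 24985.
η = (ΔQ/Q̄) ÷ (ΔI/Ī) = (-184.7/551.65) ÷ (6270/24985) = -1.334.
η < 0 ⇒ inferior good.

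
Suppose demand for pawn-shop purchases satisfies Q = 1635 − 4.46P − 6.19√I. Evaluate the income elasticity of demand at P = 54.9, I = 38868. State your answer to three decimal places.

At P = 54.9, I = 38868: Q = 169.789.
Holding P constant, ∂Q/∂I = -6.19/(2√I) = -0.0156987.
η_I = (∂Q/∂I)·(I/Q) = -0.0156987 × (38868/169.789) = -3.594.

-3.594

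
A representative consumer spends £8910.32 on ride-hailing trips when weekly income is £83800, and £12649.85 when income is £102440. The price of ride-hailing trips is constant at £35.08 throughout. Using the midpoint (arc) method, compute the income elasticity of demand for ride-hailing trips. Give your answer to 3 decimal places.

With a constant price, Q₁ = 8910.32/35.08 = 254.000 and Q₂ = 12649.85/35.08 = 360.600 (equivalently, work directly with expenditure since P cancels).
Midpoint %ΔQ = (12649.85 − 8910.32)/10780.09 = 0.34689; midpoint %ΔI = (102440 − 83800)/93120 = 0.20017.
η = 0.34689 / 0.20017 = 1.733.

1.733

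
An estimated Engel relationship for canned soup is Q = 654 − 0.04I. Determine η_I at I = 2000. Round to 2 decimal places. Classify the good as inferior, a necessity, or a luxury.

At I = 2000: Q = 574.000.
dQ/dI = −0.04.
η = (dQ/dI)·(I/Q) = -0.04 × (2000/574.000) = -0.14.
Since η < 0, the good is an inferior good.

-0.14 (inferior good)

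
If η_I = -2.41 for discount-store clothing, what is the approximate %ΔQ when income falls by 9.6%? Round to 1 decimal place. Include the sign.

%ΔQ ≈ η × %ΔI = -2.41 × (-9.6%) = 23.1%.

23.1%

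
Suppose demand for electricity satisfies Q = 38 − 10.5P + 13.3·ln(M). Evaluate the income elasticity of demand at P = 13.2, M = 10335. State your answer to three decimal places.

0.595

At P = 13.2, M = 10335: Q = 22.336.
Holding P constant, ∂Q/∂M = 13.3/M = 0.00128689.
η_M = (∂Q/∂M)·(M/Q) = 0.00128689 × (10335/22.336) = 0.595.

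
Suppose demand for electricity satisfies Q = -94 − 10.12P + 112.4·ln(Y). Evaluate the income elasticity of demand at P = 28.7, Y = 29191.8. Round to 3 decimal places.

At P = 28.7, Y = 29191.8: Q = 771.213.
Holding P constant, ∂Q/∂Y = 112.4/Y = 0.0038504.
η_Y = (∂Q/∂Y)·(Y/Q) = 0.0038504 × (29191.8/771.213) = 0.146.

0.146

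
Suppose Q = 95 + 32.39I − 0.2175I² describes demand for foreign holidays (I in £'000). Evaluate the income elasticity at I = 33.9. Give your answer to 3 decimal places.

At I = 33.9: Q = 943.0678.
dQ/dI = 32.39 − 0.435I = 17.64350.
η = (dQ/dI)·(I/Q) = 17.64350 × (33.9/943.0678) = 0.634.

0.634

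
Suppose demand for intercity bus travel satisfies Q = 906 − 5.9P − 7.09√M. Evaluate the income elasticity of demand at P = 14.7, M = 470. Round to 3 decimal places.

At P = 14.7, M = 470: Q = 665.562.
Holding P constant, ∂Q/∂M = -7.09/(2√M) = -0.163519.
η_M = (∂Q/∂M)·(M/Q) = -0.163519 × (470/665.562) = -0.115.

-0.115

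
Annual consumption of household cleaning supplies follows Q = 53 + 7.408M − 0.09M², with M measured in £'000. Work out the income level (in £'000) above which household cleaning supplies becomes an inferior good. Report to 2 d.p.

dQ/dM = 7.408 − 0.18M.
The good is inferior where dQ/dM < 0. Setting dQ/dM = 0 gives M = 7.408 / 0.18 = 41.16.

41.16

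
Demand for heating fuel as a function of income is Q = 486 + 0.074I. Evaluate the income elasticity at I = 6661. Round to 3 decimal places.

0.504

At I = 6661: Q = 978.914.
dQ/dI = 0.074.
η = (dQ/dI)·(I/Q) = 0.074 × (6661/978.914) = 0.504.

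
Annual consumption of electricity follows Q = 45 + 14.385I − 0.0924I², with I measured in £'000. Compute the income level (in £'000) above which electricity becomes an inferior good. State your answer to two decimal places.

77.84

dQ/dI = 14.385 − 0.1848I.
The good is inferior where dQ/dI < 0. Setting dQ/dI = 0 gives I = 14.385 / 0.1848 = 77.84.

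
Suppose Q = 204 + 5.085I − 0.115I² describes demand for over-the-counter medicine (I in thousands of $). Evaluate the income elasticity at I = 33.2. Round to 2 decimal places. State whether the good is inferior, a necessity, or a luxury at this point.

-0.34 (inferior good)

At I = 33.2: Q = 246.0644.
dQ/dI = 5.085 − 0.23I = -2.55100.
η = (dQ/dI)·(I/Q) = -2.55100 × (33.2/246.0644) = -0.34.
η < 0 ⇒ inferior good.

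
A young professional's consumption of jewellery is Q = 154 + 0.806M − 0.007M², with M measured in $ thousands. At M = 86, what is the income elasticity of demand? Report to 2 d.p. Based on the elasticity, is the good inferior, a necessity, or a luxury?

-0.20 (inferior good)

At M = 86: Q = 171.5440.
dQ/dM = 0.806 − 0.014M = -0.39800.
η = (dQ/dM)·(M/Q) = -0.39800 × (86/171.5440) = -0.20.
η < 0 ⇒ inferior good.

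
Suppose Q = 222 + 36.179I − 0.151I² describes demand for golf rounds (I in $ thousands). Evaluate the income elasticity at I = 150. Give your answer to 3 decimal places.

-0.608

At I = 150: Q = 2251.3500.
dQ/dI = 36.179 − 0.302I = -9.12100.
η = (dQ/dI)·(I/Q) = -9.12100 × (150/2251.3500) = -0.608.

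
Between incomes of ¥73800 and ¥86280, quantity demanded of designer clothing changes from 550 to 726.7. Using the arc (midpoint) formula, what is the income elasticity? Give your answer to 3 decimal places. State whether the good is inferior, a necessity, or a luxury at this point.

1.775 (luxury)

ΔQ = 726.7 − 550 = 176.7; midpoint Q̄ = (550 + 726.7)/2 = 638.35.
ΔI = 86280 − 73800 = 12480; midpoint Ī = (73800 + 86280)/2 = 80040.
η = (ΔQ/Q̄) ÷ (ΔI/Ī) = (176.7/638.35) ÷ (12480/80040) = 1.775.
η > 1 ⇒ luxury.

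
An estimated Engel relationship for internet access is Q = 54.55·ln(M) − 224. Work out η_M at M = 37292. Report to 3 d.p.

At M = 37292: Q = 350.222.
dQ/dM = 54.55/M = 0.00146278 at this income.
η = (dQ/dM)·(M/Q) = 0.00146278 × (37292/350.222) = 0.156.

0.156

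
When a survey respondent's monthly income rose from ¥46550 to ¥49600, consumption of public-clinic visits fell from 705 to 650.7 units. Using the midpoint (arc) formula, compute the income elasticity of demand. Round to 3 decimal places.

-1.263

ΔQ = 650.7 − 705 = -54.3; midpoint Q̄ = (705 + 650.7)/2 = 677.85.
ΔI = 49600 − 46550 = 3050; midpoint Ī = (46550 + 49600)/2 = 48075.
η = (ΔQ/Q̄) ÷ (ΔI/Ī) = (-54.3/677.85) ÷ (3050/48075) = -1.263.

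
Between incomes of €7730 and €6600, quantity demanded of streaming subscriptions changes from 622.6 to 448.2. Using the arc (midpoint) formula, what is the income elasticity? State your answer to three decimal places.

ΔQ = 448.2 − 622.6 = -174.4; midpoint Q̄ = (622.6 + 448.2)/2 = 535.4.
ΔI = 6600 − 7730 = -1130; midpoint Ī = (7730 + 6600)/2 = 7165.
η = (ΔQ/Q̄) ÷ (ΔI/Ī) = (-174.4/535.4) ÷ (-1130/7165) = 2.065.

2.065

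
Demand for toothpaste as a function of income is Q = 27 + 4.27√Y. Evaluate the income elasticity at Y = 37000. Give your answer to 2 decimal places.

0.48

At Y = 37000: Q = 848.351.
dQ/dY = 4.27/(2√Y) = 0.0110993 at this income.
η = (dQ/dY)·(Y/Q) = 0.0110993 × (37000/848.351) = 0.48.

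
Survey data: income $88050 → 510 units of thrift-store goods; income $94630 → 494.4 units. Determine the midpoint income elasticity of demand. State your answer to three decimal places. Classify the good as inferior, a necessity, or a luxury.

ΔQ = 494.4 − 510 = -15.6; midpoint Q̄ = (510 + 494.4)/2 = 502.2.
ΔI = 94630 − 88050 = 6580; midpoint Ī = (88050 + 94630)/2 = 91340.
η = (ΔQ/Q̄) ÷ (ΔI/Ī) = (-15.6/502.2) ÷ (6580/91340) = -0.431.
η < 0 ⇒ inferior good.

-0.431 (inferior good)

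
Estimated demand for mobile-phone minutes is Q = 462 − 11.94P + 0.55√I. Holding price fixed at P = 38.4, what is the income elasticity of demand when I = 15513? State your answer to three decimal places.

0.476

At P = 38.4, I = 15513: Q = 72.007.
Holding P constant, ∂Q/∂I = 0.55/(2√I) = 0.00220793.
η_I = (∂Q/∂I)·(I/Q) = 0.00220793 × (15513/72.007) = 0.476.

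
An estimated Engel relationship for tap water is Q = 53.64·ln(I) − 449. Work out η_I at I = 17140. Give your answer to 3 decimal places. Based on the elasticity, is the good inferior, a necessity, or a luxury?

At I = 17140: Q = 73.945.
dQ/dI = 53.64/I = 0.00312952 at this income.
η = (dQ/dI)·(I/Q) = 0.00312952 × (17140/73.945) = 0.725.
Since 0 < η < 1, the good is a necessity.

0.725 (necessity)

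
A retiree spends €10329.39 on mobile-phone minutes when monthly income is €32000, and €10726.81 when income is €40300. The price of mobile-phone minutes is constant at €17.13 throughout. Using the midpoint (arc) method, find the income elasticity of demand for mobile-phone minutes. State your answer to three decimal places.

With a constant price, Q₁ = 10329.39/17.13 = 603.000 and Q₂ = 10726.81/17.13 = 626.200 (equivalently, work directly with expenditure since P cancels).
Midpoint %ΔQ = (10726.81 − 10329.39)/10528.10 = 0.03775; midpoint %ΔI = (40300 − 32000)/36150 = 0.22960.
η = 0.03775 / 0.22960 = 0.164.

0.164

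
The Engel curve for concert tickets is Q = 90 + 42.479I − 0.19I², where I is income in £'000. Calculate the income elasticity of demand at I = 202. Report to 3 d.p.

-7.543

At I = 202: Q = 917.9980.
dQ/dI = 42.479 − 0.38I = -34.28100.
η = (dQ/dI)·(I/Q) = -34.28100 × (202/917.9980) = -7.543.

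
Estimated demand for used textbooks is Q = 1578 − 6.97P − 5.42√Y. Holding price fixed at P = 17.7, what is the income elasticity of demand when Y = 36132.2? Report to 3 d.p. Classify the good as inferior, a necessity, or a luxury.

-1.214 (inferior good)

At P = 17.7, Y = 36132.2: Q = 424.372.
Holding P constant, ∂Q/∂Y = -5.42/(2√Y) = -0.0142568.
η_Y = (∂Q/∂Y)·(Y/Q) = -0.0142568 × (36132.2/424.372) = -1.214.
Since η < 0, this is an inferior good.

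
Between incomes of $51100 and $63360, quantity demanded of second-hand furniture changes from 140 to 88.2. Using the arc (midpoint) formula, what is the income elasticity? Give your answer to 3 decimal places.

-2.119

ΔQ = 88.2 − 140 = -51.8; midpoint Q̄ = (140 + 88.2)/2 = 114.1.
ΔI = 63360 − 51100 = 12260; midpoint Ī = (51100 + 63360)/2 = 57230.
η = (ΔQ/Q̄) ÷ (ΔI/Ī) = (-51.8/114.1) ÷ (12260/57230) = -2.119.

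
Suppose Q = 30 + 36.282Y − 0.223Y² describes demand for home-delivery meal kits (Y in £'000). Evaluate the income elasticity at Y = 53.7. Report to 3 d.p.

0.496

At Y = 53.7: Q = 1335.2805.
dQ/dY = 36.282 − 0.446Y = 12.33180.
η = (dQ/dY)·(Y/Q) = 12.33180 × (53.7/1335.2805) = 0.496.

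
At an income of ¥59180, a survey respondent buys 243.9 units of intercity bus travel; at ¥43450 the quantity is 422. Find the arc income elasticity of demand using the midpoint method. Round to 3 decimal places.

ΔQ = 422 − 243.9 = 178.1; midpoint Q̄ = (243.9 + 422)/2 = 332.95.
ΔI = 43450 − 59180 = -15730; midpoint Ī = (59180 + 43450)/2 = 51315.
η = (ΔQ/Q̄) ÷ (ΔI/Ī) = (178.1/332.95) ÷ (-15730/51315) = -1.745.

-1.745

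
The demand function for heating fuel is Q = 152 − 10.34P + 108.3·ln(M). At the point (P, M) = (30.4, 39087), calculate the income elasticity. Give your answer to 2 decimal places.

0.11

At P = 30.4, M = 39087: Q = 982.779.
Holding P constant, ∂Q/∂M = 108.3/M = 0.00277074.
η_M = (∂Q/∂M)·(M/Q) = 0.00277074 × (39087/982.779) = 0.11.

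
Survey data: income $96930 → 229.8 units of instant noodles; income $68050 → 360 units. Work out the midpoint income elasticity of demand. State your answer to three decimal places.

ΔQ = 360 − 229.8 = 130.2; midpoint Q̄ = (229.8 + 360)/2 = 294.9.
ΔI = 68050 − 96930 = -28880; midpoint Ī = (96930 + 68050)/2 = 82490.
η = (ΔQ/Q̄) ÷ (ΔI/Ī) = (130.2/294.9) ÷ (-28880/82490) = -1.261.

-1.261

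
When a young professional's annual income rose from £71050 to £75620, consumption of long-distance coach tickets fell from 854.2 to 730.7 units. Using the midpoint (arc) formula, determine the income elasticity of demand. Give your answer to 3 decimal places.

ΔQ = 730.7 − 854.2 = -123.5; midpoint Q̄ = (854.2 + 730.7)/2 = 792.45.
ΔI = 75620 − 71050 = 4570; midpoint Ī = (71050 + 75620)/2 = 73335.
η = (ΔQ/Q̄) ÷ (ΔI/Ī) = (-123.5/792.45) ÷ (4570/73335) = -2.501.

-2.501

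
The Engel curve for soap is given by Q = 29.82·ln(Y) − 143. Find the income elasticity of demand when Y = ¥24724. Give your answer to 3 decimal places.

0.188

At Y = 24724: Q = 158.645.
dQ/dY = 29.82/Y = 0.00120612 at this income.
η = (dQ/dY)·(Y/Q) = 0.00120612 × (24724/158.645) = 0.188.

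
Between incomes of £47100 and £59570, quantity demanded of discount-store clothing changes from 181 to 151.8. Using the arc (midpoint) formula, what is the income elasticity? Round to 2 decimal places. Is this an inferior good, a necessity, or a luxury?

-0.75 (inferior good)

ΔQ = 151.8 − 181 = -29.2; midpoint Q̄ = (181 + 151.8)/2 = 166.4.
ΔI = 59570 − 47100 = 12470; midpoint Ī = (47100 + 59570)/2 = 53335.
η = (ΔQ/Q̄) ÷ (ΔI/Ī) = (-29.2/166.4) ÷ (12470/53335) = -0.75.
η < 0 ⇒ inferior good.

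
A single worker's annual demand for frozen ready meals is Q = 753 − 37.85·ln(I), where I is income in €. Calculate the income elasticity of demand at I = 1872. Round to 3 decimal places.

At I = 1872: Q = 467.809.
dQ/dI = -37.85/I = -0.020219 at this income.
η = (dQ/dI)·(I/Q) = -0.020219 × (1872/467.809) = -0.081.

-0.081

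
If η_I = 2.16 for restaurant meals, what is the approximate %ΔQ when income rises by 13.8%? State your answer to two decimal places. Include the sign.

29.81%

%ΔQ ≈ η × %ΔI = 2.16 × 13.8% = 29.81%.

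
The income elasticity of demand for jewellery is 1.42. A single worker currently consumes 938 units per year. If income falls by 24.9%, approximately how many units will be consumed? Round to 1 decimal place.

606.3

%ΔQ ≈ η × %ΔI = 1.42 × (-24.9%) = -35.358%.
New Q ≈ 938 × (1 − 0.35358) = 606.3.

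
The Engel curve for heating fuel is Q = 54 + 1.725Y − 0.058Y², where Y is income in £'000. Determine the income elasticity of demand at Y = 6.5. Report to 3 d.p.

At Y = 6.5: Q = 62.7620.
dQ/dY = 1.725 − 0.116Y = 0.97100.
η = (dQ/dY)·(Y/Q) = 0.97100 × (6.5/62.7620) = 0.101.

0.101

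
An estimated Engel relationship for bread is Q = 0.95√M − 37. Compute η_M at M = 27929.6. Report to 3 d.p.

0.652

At M = 27929.6: Q = 121.765.
dQ/dM = 0.95/(2√M) = 0.00284224 at this income.
η = (dQ/dM)·(M/Q) = 0.00284224 × (27929.6/121.765) = 0.652.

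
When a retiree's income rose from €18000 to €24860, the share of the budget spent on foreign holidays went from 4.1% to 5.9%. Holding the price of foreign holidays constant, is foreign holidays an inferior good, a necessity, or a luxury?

The budget share rises as income rises, so η > 1.

luxury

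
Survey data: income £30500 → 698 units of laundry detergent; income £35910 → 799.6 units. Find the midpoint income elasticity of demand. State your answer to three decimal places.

0.833

ΔQ = 799.6 − 698 = 101.6; midpoint Q̄ = (698 + 799.6)/2 = 748.8.
ΔI = 35910 − 30500 = 5410; midpoint Ī = (30500 + 35910)/2 = 33205.
η = (ΔQ/Q̄) ÷ (ΔI/Ī) = (101.6/748.8) ÷ (5410/33205) = 0.833.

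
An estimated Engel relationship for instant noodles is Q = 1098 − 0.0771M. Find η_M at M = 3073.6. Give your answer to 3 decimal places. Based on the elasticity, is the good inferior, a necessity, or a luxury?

-0.275 (inferior good)

At M = 3073.6: Q = 861.025.
dQ/dM = −0.0771.
η = (dQ/dM)·(M/Q) = -0.0771 × (3073.6/861.025) = -0.275.
Since η < 0, the good is an inferior good.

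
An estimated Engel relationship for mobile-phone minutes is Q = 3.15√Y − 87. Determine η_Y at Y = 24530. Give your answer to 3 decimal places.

0.607

At Y = 24530: Q = 406.355.
dQ/dY = 3.15/(2√Y) = 0.0100562 at this income.
η = (dQ/dY)·(Y/Q) = 0.0100562 × (24530/406.355) = 0.607.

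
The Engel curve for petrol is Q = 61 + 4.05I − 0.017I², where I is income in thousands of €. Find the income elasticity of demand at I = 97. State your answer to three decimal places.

At I = 97: Q = 293.8970.
dQ/dI = 4.05 − 0.034I = 0.75200.
η = (dQ/dI)·(I/Q) = 0.75200 × (97/293.8970) = 0.248.

0.248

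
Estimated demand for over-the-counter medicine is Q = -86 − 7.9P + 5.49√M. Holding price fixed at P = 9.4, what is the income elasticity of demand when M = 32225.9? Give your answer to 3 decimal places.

At P = 9.4, M = 32225.9: Q = 825.281.
Holding P constant, ∂Q/∂M = 5.49/(2√M) = 0.0152911.
η_M = (∂Q/∂M)·(M/Q) = 0.0152911 × (32225.9/825.281) = 0.597.

0.597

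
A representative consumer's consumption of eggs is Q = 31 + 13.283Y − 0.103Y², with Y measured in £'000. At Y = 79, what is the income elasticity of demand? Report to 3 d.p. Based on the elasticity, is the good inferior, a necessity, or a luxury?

At Y = 79: Q = 437.5340.
dQ/dY = 13.283 − 0.206Y = -2.99100.
η = (dQ/dY)·(Y/Q) = -2.99100 × (79/437.5340) = -0.540.
η < 0 ⇒ inferior good.

-0.540 (inferior good)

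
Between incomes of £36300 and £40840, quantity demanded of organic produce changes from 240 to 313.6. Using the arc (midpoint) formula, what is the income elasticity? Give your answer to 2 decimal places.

ΔQ = 313.6 − 240 = 73.6; midpoint Q̄ = (240 + 313.6)/2 = 276.8.
ΔI = 40840 − 36300 = 4540; midpoint Ī = (36300 + 40840)/2 = 38570.
η = (ΔQ/Q̄) ÷ (ΔI/Ī) = (73.6/276.8) ÷ (4540/38570) = 2.26.

2.26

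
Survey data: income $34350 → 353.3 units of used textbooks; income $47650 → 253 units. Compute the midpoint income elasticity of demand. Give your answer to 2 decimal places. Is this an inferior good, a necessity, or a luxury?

ΔQ = 253 − 353.3 = -100.3; midpoint Q̄ = (353.3 + 253)/2 = 303.15.
ΔI = 47650 − 34350 = 13300; midpoint Ī = (34350 + 47650)/2 = 41000.
η = (ΔQ/Q̄) ÷ (ΔI/Ī) = (-100.3/303.15) ÷ (13300/41000) = -1.02.
η < 0 ⇒ inferior good.

-1.02 (inferior good)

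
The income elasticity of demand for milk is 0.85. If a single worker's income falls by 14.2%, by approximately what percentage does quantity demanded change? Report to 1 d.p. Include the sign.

%ΔQ ≈ η × %ΔI = 0.85 × (-14.2%) = -12.1%.

-12.1%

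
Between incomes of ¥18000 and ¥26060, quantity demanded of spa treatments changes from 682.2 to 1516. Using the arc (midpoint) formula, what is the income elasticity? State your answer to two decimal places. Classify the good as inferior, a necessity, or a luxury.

2.07 (luxury)

ΔQ = 1516 − 682.2 = 833.8; midpoint Q̄ = (682.2 + 1516)/2 = 1099.1.
ΔI = 26060 − 18000 = 8060; midpoint Ī = (18000 + 26060)/2 = 22030.
η = (ΔQ/Q̄) ÷ (ΔI/Ī) = (833.8/1099.1) ÷ (8060/22030) = 2.07.
η > 1 ⇒ luxury.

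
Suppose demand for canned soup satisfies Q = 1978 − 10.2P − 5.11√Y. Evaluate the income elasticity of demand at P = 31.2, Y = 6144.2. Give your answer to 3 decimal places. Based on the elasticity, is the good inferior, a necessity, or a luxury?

-0.159 (inferior good)

At P = 31.2, Y = 6144.2: Q = 1259.213.
Holding P constant, ∂Q/∂Y = -5.11/(2√Y) = -0.0325955.
η_Y = (∂Q/∂Y)·(Y/Q) = -0.0325955 × (6144.2/1259.213) = -0.159.
Since η < 0, this is an inferior good.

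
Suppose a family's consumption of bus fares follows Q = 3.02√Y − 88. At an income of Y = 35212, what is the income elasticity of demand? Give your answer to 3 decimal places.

At Y = 35212: Q = 478.699.
dQ/dY = 3.02/(2√Y) = 0.00804696 at this income.
η = (dQ/dY)·(Y/Q) = 0.00804696 × (35212/478.699) = 0.592.

0.592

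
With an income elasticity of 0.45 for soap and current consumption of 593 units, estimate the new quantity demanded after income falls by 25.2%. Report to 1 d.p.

525.8

%ΔQ ≈ η × %ΔI = 0.45 × (-25.2%) = -11.34%.
New Q ≈ 593 × (1 − 0.1134) = 525.8.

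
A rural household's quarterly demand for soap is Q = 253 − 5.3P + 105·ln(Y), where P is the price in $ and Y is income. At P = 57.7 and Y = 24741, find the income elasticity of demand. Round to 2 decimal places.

At P = 57.7, Y = 24741: Q = 1009.393.
Holding P constant, ∂Q/∂Y = 105/Y = 0.00424397.
η_Y = (∂Q/∂Y)·(Y/Q) = 0.00424397 × (24741/1009.393) = 0.10.

0.10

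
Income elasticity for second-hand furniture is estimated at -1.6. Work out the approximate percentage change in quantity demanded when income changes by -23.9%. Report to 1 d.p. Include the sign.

%ΔQ ≈ η × %ΔI = -1.6 × (-23.9%) = 38.2%.

38.2%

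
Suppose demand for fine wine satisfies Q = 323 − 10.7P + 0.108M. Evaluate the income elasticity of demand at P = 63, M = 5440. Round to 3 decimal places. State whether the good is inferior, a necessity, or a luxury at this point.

2.485 (luxury)

At P = 63, M = 5440: Q = 236.420.
Holding P constant, ∂Q/∂M = 0.108.
η_M = (∂Q/∂M)·(M/Q) = 0.108 × (5440/236.420) = 2.485.
Since η > 1, this is a luxury.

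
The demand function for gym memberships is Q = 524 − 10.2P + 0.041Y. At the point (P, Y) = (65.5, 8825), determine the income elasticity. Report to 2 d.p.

1.66

At P = 65.5, Y = 8825: Q = 217.725.
Holding P constant, ∂Q/∂Y = 0.041.
η_Y = (∂Q/∂Y)·(Y/Q) = 0.041 × (8825/217.725) = 1.66.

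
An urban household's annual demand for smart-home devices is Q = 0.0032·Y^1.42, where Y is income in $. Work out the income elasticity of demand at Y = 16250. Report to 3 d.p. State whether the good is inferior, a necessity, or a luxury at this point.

1.420 (luxury)

For Q = A·Y^β the income elasticity is constant and equal to β.
Here β = 1.42, so η = 1.420.
Since η > 1, the good is a luxury.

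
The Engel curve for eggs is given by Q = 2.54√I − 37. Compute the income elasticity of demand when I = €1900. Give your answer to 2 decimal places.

0.75

At I = 1900: Q = 73.716.
dQ/dI = 2.54/(2√I) = 0.0291358 at this income.
η = (dQ/dI)·(I/Q) = 0.0291358 × (1900/73.716) = 0.75.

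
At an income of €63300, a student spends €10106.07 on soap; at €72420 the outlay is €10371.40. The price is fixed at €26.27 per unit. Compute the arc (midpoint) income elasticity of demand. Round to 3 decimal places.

With a constant price, Q₁ = 10106.07/26.27 = 384.700 and Q₂ = 10371.40/26.27 = 394.800 (equivalently, work directly with expenditure since P cancels).
Midpoint %ΔQ = (10371.40 − 10106.07)/10238.74 = 0.02591; midpoint %ΔI = (72420 − 63300)/67860 = 0.13439.
η = 0.02591 / 0.13439 = 0.193.

0.193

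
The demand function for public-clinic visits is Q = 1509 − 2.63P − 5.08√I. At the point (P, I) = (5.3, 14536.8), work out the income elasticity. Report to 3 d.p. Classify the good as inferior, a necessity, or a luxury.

-0.347 (inferior good)

At P = 5.3, I = 14536.8: Q = 882.572.
Holding P constant, ∂Q/∂I = -5.08/(2√I) = -0.0210668.
η_I = (∂Q/∂I)·(I/Q) = -0.0210668 × (14536.8/882.572) = -0.347.
Since η < 0, this is an inferior good.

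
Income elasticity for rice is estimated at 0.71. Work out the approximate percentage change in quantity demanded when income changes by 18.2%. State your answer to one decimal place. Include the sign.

%ΔQ ≈ η × %ΔI = 0.71 × 18.2% = 12.9%.

12.9%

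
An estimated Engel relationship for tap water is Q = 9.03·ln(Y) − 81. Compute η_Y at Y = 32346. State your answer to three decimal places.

0.707

At Y = 32346: Q = 12.770.
dQ/dY = 9.03/Y = 0.000279169 at this income.
η = (dQ/dY)·(Y/Q) = 0.000279169 × (32346/12.770) = 0.707.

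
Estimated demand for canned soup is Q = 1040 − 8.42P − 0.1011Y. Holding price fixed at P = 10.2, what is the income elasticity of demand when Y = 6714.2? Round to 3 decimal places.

At P = 10.2, Y = 6714.2: Q = 275.310.
Holding P constant, ∂Q/∂Y = −0.1011.
η_Y = (∂Q/∂Y)·(Y/Q) = -0.1011 × (6714.2/275.310) = -2.466.

-2.466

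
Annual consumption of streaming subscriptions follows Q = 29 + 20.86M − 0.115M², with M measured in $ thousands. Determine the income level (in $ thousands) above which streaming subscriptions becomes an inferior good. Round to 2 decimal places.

90.70

dQ/dM = 20.86 − 0.23M.
The good is inferior where dQ/dM < 0. Setting dQ/dM = 0 gives M = 20.86 / 0.23 = 90.70.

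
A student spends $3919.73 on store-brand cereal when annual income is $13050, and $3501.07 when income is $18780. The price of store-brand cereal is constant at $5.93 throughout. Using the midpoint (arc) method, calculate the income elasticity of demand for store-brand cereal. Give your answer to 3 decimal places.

With a constant price, Q₁ = 3919.73/5.93 = 661.000 and Q₂ = 3501.07/5.93 = 590.400 (equivalently, work directly with expenditure since P cancels).
Midpoint %ΔQ = (3501.07 − 3919.73)/3710.40 = -0.11283; midpoint %ΔI = (18780 − 13050)/15915 = 0.36004.
η = -0.11283 / 0.36004 = -0.313.

-0.313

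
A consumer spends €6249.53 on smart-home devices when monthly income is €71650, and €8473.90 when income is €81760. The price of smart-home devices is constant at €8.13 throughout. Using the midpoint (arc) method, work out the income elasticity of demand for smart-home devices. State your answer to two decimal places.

With a constant price, Q₁ = 6249.53/8.13 = 768.700 and Q₂ = 8473.90/8.13 = 1042.300 (equivalently, work directly with expenditure since P cancels).
Midpoint %ΔQ = (8473.90 − 6249.53)/7361.72 = 0.30215; midpoint %ΔI = (81760 − 71650)/76705 = 0.13180.
η = 0.30215 / 0.13180 = 2.29.

2.29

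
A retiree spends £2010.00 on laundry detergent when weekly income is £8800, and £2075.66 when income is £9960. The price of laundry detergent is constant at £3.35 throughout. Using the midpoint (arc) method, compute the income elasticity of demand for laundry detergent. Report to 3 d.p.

0.260

With a constant price, Q₁ = 2010.00/3.35 = 600.000 and Q₂ = 2075.66/3.35 = 619.600 (equivalently, work directly with expenditure since P cancels).
Midpoint %ΔQ = (2075.66 − 2010.00)/2042.83 = 0.03214; midpoint %ΔI = (9960 − 8800)/9380 = 0.12367.
η = 0.03214 / 0.12367 = 0.260.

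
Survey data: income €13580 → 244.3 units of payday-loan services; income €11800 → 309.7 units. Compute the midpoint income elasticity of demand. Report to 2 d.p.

ΔQ = 309.7 − 244.3 = 65.4; midpoint Q̄ = (244.3 + 309.7)/2 = 277.
ΔI = 11800 − 13580 = -1780; midpoint Ī = (13580 + 11800)/2 = 12690.
η = (ΔQ/Q̄) ÷ (ΔI/Ī) = (65.4/277) ÷ (-1780/12690) = -1.68.

-1.68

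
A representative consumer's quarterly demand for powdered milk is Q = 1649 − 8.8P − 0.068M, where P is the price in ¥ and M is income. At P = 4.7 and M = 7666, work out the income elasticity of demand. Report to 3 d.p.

-0.480

At P = 4.7, M = 7666: Q = 1086.352.
Holding P constant, ∂Q/∂M = −0.068.
η_M = (∂Q/∂M)·(M/Q) = -0.068 × (7666/1086.352) = -0.480.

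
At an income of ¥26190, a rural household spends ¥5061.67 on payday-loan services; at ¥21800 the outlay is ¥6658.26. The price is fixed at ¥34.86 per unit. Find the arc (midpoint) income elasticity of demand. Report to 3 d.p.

With a constant price, Q₁ = 5061.67/34.86 = 145.200 and Q₂ = 6658.26/34.86 = 191.000 (equivalently, work directly with expenditure since P cancels).
Midpoint %ΔQ = (6658.26 − 5061.67)/5859.97 = 0.27246; midpoint %ΔI = (21800 − 26190)/23995 = -0.18295.
η = 0.27246 / -0.18295 = -1.489.

-1.489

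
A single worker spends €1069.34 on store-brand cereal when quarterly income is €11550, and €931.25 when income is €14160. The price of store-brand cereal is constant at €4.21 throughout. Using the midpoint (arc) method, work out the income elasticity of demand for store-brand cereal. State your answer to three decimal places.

-0.680

With a constant price, Q₁ = 1069.34/4.21 = 254.000 and Q₂ = 931.25/4.21 = 221.200 (equivalently, work directly with expenditure since P cancels).
Midpoint %ΔQ = (931.25 − 1069.34)/1000.30 = -0.13805; midpoint %ΔI = (14160 − 11550)/12855 = 0.20303.
η = -0.13805 / 0.20303 = -0.680.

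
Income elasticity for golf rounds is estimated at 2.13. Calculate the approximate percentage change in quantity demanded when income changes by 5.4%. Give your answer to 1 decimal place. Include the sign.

%ΔQ ≈ η × %ΔI = 2.13 × 5.4% = 11.5%.

11.5%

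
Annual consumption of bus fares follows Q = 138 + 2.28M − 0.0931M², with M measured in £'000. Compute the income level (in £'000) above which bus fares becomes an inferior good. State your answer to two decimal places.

12.24

dQ/dM = 2.28 − 0.1862M.
The good is inferior where dQ/dM < 0. Setting dQ/dM = 0 gives M = 2.28 / 0.1862 = 12.24.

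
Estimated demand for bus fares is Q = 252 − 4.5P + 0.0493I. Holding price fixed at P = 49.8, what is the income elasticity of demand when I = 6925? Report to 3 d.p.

0.924

At P = 49.8, I = 6925: Q = 369.303.
Holding P constant, ∂Q/∂I = 0.0493.
η_I = (∂Q/∂I)·(I/Q) = 0.0493 × (6925/369.303) = 0.924.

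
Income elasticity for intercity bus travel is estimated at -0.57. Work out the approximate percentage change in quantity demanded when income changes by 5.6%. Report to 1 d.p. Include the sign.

%ΔQ ≈ η × %ΔI = -0.57 × 5.6% = -3.2%.

-3.2%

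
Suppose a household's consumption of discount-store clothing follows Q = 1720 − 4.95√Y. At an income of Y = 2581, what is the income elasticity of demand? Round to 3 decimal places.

-0.086

At Y = 2581: Q = 1468.522.
dQ/dY = -4.95/(2√Y) = -0.0487171 at this income.
η = (dQ/dY)·(Y/Q) = -0.0487171 × (2581/1468.522) = -0.086.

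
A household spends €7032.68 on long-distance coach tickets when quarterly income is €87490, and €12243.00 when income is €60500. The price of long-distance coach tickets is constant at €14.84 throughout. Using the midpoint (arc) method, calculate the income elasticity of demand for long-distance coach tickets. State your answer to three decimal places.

With a constant price, Q₁ = 7032.68/14.84 = 473.900 and Q₂ = 12243.00/14.84 = 825.000 (equivalently, work directly with expenditure since P cancels).
Midpoint %ΔQ = (12243.00 − 7032.68)/9637.84 = 0.54061; midpoint %ΔI = (60500 − 87490)/73995 = -0.36475.
η = 0.54061 / -0.36475 = -1.482.

-1.482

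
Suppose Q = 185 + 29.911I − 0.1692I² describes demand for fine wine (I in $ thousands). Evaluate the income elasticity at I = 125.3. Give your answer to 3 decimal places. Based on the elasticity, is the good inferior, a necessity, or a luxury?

-1.226 (inferior good)

At I = 125.3: Q = 1276.3931.
dQ/dI = 29.911 − 0.3384I = -12.49052.
η = (dQ/dI)·(I/Q) = -12.49052 × (125.3/1276.3931) = -1.226.
η < 0 ⇒ inferior good.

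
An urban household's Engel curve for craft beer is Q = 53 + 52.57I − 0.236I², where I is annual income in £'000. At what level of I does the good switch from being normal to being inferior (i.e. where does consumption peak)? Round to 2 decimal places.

dQ/dI = 52.57 − 0.472I.
The good is inferior where dQ/dI < 0. Setting dQ/dI = 0 gives I = 52.57 / 0.472 = 111.38.

111.38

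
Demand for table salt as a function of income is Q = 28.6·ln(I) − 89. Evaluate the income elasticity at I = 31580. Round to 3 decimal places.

0.138

At I = 31580: Q = 207.304.
dQ/dI = 28.6/I = 0.000905636 at this income.
η = (dQ/dI)·(I/Q) = 0.000905636 × (31580/207.304) = 0.138.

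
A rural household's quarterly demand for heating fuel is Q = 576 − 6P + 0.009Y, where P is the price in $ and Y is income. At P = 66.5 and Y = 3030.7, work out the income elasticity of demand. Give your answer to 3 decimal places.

0.134

At P = 66.5, Y = 3030.7: Q = 204.276.
Holding P constant, ∂Q/∂Y = 0.009.
η_Y = (∂Q/∂Y)·(Y/Q) = 0.009 × (3030.7/204.276) = 0.134.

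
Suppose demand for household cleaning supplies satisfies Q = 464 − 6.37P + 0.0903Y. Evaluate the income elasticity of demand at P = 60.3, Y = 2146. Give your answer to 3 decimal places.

0.708

At P = 60.3, Y = 2146: Q = 273.673.
Holding P constant, ∂Q/∂Y = 0.0903.
η_Y = (∂Q/∂Y)·(Y/Q) = 0.0903 × (2146/273.673) = 0.708.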